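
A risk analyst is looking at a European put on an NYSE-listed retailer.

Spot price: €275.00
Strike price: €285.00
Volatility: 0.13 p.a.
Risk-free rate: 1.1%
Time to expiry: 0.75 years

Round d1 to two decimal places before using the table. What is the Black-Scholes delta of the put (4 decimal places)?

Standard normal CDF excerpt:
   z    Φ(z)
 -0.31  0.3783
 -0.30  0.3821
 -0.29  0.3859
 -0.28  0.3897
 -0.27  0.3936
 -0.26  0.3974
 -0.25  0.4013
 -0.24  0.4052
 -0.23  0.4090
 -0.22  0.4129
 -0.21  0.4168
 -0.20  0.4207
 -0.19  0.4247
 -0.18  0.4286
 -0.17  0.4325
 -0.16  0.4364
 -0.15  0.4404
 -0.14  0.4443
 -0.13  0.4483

-0.5753

σ√T = 0.13 × 0.8660 = 0.1126
ln(S/K) + (r + σ²/2)T = ln(275/285) + (0.011 + 0.13²/2)·0.75 = -0.0357 + 0.0146 = -0.0211
d₁ = -0.0211 / 0.1126 = -0.1877 ≈ -0.19
N(d₁) = N(-0.19) = 0.4247
Δ_put = N(d₁) − 1 = 0.4247 − 1 = -0.5753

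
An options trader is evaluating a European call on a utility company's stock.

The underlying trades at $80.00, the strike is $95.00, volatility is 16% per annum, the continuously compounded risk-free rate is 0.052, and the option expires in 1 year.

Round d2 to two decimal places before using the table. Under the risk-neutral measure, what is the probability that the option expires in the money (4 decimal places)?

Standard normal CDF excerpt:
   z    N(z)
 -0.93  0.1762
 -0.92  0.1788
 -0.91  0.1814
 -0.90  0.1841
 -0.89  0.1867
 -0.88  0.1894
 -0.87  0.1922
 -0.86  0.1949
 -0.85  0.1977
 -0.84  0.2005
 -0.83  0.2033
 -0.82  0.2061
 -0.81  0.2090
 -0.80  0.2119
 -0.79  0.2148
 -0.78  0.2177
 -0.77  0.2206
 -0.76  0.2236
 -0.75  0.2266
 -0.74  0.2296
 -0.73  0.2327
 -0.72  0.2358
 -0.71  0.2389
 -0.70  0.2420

0.2033

σ√T = 0.16·√1 = 0.1600
d₁ = [ln(80/95) + (0.052 + 0.16²/2)·1] / 0.1600 = [-0.1719 + 0.0648] / 0.1600 = -0.6691 → -0.67
d₂ = d₁ − σ√T = -0.6691 − 0.1600 = -0.8291 → -0.83
Risk-neutral Pr[S_T > K] = N(d₂) = N(-0.83) = 0.2033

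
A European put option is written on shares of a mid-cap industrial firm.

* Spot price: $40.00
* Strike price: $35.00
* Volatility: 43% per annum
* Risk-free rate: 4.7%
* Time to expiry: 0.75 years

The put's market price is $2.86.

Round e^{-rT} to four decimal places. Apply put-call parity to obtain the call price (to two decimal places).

e^(−rT) = e^(−0.047·0.75) = 0.9654
Put-call parity: C − P = S − K·e^(−rT) = 40 − 35·0.9654 = 40 − 33.7890 = 6.2110
C = P + (C − P) = 2.86 + (6.2110) = 9.0710

$9.07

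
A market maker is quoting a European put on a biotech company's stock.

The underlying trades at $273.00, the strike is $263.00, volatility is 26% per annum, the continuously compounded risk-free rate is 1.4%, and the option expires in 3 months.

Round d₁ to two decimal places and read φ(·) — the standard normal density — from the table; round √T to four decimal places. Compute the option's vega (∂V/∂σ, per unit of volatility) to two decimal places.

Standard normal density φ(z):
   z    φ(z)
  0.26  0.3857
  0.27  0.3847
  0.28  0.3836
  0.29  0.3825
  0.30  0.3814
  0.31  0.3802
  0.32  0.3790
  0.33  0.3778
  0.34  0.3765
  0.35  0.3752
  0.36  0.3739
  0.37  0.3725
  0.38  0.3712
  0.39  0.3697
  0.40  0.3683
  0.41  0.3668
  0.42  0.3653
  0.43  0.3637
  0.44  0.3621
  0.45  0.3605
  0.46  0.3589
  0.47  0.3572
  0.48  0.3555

50.67

T = 0.25;  σ√T = 0.1300
d₁ = [ln(273/263) + (0.014 + ½·0.26²)·0.25] / (σ√T) = (0.0373 + 0.0120) / 0.1300 = 0.3790 ≈ 0.38
√T = √0.25 = 0.5000
φ(d₁) = φ(0.38) = 0.3712
vega = S·φ(d₁)·√T = 273·0.3712·0.5000 = 50.6688
(Call and put vega coincide under Black-Scholes.)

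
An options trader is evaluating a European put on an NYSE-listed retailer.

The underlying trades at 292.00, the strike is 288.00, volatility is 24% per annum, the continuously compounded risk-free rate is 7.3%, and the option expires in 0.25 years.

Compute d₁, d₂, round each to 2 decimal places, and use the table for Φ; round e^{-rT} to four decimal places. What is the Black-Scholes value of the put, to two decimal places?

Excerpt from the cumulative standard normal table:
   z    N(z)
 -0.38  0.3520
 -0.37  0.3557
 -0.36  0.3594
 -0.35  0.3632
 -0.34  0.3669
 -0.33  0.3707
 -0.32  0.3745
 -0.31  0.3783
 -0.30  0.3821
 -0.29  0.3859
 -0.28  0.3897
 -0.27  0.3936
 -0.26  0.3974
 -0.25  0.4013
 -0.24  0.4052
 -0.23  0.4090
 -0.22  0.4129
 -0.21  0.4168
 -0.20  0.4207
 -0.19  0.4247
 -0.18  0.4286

9.62

σ√T = 0.24 × 0.5000 = 0.1200
ln(S/K) + (r + σ²/2)T = ln(292/288) + (0.073 + 0.24²/2)·0.25 = 0.0138 + 0.0255 = 0.0392
d₁ = 0.0392 / 0.1200 = 0.3270 ≈ 0.33
d₂ = d₁ − σ√T = 0.3270 − 0.1200 = 0.2070 ≈ 0.21
exp(−rT) = exp(−0.073·0.25) = 0.9819
P = 288·0.9819·N(-0.21) − 292·N(-0.33) = 288·0.9819·0.4168 − 292·0.3707 = 117.8657 − 108.2444 = 9.6213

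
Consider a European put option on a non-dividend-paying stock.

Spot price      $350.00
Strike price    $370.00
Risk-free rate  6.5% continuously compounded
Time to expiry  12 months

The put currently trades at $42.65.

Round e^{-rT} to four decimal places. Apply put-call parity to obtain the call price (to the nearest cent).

$45.92

exp(−rT) = exp(−0.065·1) = 0.9371
Put-call parity: C − P = S − K·e^(−rT) = 350 − 370·0.9371 = 350 − 346.7270 = 3.2730
C = P + (C − P) = 42.65 + (3.2730) = 45.9230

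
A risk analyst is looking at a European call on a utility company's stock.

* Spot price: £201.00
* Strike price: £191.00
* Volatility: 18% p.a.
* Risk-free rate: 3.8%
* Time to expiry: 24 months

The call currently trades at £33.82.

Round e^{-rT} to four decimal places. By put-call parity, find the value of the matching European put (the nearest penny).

£9.84

exp(−rT) = exp(−0.038·2) = 0.9268
Put-call parity: C − P = S − K·e^(−rT) = 201 − 191·0.9268 = 201 − 177.0188 = 23.9812
P = C − (C − P) = 33.82 − (23.9812) = 9.8388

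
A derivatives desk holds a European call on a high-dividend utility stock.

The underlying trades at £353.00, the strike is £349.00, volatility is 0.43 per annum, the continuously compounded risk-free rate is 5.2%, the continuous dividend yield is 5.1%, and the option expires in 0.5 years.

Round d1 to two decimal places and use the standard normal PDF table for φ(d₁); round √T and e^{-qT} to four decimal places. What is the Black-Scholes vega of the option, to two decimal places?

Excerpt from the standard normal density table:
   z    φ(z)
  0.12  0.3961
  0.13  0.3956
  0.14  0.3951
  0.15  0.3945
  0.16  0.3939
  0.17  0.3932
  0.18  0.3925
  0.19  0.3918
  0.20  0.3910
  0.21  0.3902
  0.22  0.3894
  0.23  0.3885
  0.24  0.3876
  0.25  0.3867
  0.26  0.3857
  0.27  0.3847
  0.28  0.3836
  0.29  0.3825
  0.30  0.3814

σ√T = 0.43 × 0.7071 = 0.3041
d₁ = [ln(353/349) + (0.052 − 0.051 + 0.43²/2)·0.5] / 0.3041 = [0.0114 + 0.0467] / 0.3041 = 0.1912 → 0.19
√T = √0.5 = 0.7071
φ(d₁) = φ(0.19) = 0.3918
e^(−qT) = e^(−0.051·0.5) = 0.9748
vega = S·e^(−qT)·φ(d₁)·√T = 353·0.9748·0.3918·0.7071 = 95.3313
(Call and put vega coincide under Black-Scholes.)

95.33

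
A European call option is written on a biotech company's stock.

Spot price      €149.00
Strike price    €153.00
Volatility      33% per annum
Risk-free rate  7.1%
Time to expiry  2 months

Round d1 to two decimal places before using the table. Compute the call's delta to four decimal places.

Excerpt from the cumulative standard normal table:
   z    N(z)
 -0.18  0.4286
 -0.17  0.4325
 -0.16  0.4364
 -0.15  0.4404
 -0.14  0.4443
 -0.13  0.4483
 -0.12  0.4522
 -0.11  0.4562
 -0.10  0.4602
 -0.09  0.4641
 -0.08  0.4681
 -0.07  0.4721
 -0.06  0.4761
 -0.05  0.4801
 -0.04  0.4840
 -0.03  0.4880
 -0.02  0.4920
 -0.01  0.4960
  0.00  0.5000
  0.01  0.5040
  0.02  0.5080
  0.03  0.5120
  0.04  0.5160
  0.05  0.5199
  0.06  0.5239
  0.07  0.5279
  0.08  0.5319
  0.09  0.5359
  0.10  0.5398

σ√T = 0.33·√0.1667 = 0.1347
ln(S/K) + (r + σ²/2)T = ln(149/153) + (0.071 + 0.33²/2)·0.1667 = -0.0265 + 0.0209 = -0.0056
d₁ = -0.0056 / 0.1347 = -0.0414 which rounds to -0.04
N(d₁) = N(-0.04) = 0.4840
Δ_call = N(d₁) = 0.4840

0.4840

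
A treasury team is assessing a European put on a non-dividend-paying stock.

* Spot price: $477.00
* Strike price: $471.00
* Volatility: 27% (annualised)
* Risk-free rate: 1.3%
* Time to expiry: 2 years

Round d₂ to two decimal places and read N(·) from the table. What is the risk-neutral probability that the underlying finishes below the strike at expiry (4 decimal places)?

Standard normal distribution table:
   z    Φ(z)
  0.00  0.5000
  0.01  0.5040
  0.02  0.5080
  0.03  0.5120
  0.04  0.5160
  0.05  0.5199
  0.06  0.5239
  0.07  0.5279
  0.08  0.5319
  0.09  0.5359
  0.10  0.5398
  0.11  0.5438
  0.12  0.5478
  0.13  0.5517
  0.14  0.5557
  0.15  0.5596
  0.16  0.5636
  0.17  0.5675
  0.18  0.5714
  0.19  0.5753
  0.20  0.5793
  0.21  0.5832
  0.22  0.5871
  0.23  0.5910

0.5359

T = 2;  σ√T = 0.3818
ln(S/K) + (r + σ²/2)T = ln(477/471) + (0.013 + 0.27²/2)·2 = 0.0127 + 0.0989 = 0.1116
d₁ = 0.1116 / 0.3818 = 0.2922 ⇒ 0.29
d₂ = d₁ − σ√T = 0.2922 − 0.3818 = -0.0897 ⇒ -0.09
Risk-neutral Pr[S_T < K] = N(−d₂) = N(0.09) = 0.5359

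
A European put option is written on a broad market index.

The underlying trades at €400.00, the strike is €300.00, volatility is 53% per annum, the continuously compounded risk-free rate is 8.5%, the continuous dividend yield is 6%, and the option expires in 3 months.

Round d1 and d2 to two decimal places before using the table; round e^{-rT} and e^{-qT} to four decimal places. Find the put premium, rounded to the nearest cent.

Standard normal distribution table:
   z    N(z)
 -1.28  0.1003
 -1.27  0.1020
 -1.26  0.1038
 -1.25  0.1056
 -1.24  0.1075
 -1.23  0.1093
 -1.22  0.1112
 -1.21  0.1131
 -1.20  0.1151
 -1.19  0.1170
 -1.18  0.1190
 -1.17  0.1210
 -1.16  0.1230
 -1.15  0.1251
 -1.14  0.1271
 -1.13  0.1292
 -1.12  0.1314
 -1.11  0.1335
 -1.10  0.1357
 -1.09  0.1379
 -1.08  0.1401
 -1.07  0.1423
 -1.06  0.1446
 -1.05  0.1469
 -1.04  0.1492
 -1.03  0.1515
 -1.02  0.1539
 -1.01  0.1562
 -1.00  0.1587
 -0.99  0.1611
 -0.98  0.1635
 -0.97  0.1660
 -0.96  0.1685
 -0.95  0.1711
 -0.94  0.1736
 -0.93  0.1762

σ√T = 0.53 × 0.5000 = 0.2650
d₁ = [ln(400/300) + (0.085 − 0.06 + ½·0.53²)·0.25] / (σ√T) = (0.2877 + 0.0414) / 0.2650 = 1.2417 ⇒ 1.24
d₂ = 1.2417 − 0.2650 = 0.9767 ⇒ 0.98
exp(−qT) = exp(−0.06·0.25) = 0.9851;  exp(−rT) = exp(−0.085·0.25) = 0.9790
N(−d₂) = N(-0.98) = 0.1635;  N(−d₁) = N(-1.24) = 0.1075
P = 300·0.9790·0.1635 − 400·0.9851·0.1075 = 48.0200 − 42.3593 = 5.6607

€5.66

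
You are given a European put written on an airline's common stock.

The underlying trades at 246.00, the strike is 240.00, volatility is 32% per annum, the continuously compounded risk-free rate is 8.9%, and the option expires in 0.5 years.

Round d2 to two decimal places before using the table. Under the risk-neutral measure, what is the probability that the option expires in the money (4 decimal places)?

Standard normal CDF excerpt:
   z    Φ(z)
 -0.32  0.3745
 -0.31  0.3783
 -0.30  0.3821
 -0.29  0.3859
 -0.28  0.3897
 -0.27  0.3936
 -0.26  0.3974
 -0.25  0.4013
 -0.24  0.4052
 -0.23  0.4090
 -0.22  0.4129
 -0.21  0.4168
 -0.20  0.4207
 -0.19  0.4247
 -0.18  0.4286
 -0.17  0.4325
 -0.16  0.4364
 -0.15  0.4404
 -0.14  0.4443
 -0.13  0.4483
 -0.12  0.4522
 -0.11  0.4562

0.4247

T = 0.5;  σ√T = 0.2263
d₁ = [ln(246/240) + (0.089 + 0.32²/2)·0.5] / 0.2263 = [0.0247 + 0.0701] / 0.2263 = 0.4189 → 0.42
d₂ = d₁ − σ√T = 0.4189 − 0.2263 = 0.1927 → 0.19
Risk-neutral Pr[S_T < K] = N(−d₂) = N(-0.19) = 0.4247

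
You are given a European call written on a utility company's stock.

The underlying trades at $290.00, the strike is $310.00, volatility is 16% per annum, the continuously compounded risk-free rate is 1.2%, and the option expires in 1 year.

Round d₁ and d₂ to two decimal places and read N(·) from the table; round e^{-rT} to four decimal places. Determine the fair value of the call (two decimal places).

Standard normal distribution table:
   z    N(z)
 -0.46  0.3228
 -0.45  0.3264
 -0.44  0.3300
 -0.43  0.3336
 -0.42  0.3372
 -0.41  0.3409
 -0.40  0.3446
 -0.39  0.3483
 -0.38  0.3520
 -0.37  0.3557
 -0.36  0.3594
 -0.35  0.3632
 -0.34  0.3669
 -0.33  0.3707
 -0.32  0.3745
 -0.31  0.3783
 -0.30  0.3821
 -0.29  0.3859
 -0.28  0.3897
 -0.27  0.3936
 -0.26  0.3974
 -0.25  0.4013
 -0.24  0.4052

$11.96

σ√T = 0.16 × 1.0000 = 0.1600
d₁ = [ln(290/310) + (0.012 + 0.16²/2)·1] / 0.1600 = [-0.0667 + 0.0248] / 0.1600 = -0.2618 which rounds to -0.26
d₂ = d₁ − σ√T = -0.2618 − 0.1600 = -0.4218 which rounds to -0.42
exp(−rT) = exp(−0.012·1) = 0.9881
C = 290·N(-0.26) − 310·0.9881·N(-0.42) = 290·0.3974 − 310·0.9881·0.3372 = 115.2460 − 103.2881 = 11.9579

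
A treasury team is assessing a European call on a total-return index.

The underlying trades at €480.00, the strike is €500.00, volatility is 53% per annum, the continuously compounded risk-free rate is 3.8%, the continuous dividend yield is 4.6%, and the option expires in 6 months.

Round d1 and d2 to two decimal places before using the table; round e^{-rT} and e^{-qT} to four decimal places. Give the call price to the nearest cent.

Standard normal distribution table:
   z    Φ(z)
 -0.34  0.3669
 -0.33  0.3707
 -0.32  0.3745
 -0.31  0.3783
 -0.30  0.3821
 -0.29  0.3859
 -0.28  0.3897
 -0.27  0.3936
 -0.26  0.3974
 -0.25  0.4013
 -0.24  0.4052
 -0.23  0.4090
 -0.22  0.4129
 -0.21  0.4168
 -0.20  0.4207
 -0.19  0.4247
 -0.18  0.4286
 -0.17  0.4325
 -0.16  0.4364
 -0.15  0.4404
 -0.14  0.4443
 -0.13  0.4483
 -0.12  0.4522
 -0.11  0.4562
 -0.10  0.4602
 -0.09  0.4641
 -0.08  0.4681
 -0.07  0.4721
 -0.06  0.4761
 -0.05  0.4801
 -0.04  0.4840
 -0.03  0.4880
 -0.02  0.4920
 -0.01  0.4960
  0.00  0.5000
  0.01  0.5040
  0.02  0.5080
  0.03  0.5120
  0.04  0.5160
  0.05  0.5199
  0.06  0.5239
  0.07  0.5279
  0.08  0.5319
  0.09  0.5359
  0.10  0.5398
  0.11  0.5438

€62.05

σ√T = 0.53 × 0.7071 = 0.3748
d₁ = [ln(480/500) + (0.038 − 0.046 + 0.53²/2)·0.5] / 0.3748 = [-0.0408 + 0.0662] / 0.3748 = 0.0678 ⇒ 0.07
d₂ = d₁ − σ√T = 0.0678 − 0.3748 = -0.3070 ⇒ -0.31
e^(−qT) = e^(−0.046·0.5) = 0.9773;  e^(−rT) = e^(−0.038·0.5) = 0.9812
C = 480·0.9773·N(0.07) − 500·0.9812·N(-0.31) = 480·0.9773·0.5279 − 500·0.9812·0.3783 = 247.6400 − 185.5940 = 62.0460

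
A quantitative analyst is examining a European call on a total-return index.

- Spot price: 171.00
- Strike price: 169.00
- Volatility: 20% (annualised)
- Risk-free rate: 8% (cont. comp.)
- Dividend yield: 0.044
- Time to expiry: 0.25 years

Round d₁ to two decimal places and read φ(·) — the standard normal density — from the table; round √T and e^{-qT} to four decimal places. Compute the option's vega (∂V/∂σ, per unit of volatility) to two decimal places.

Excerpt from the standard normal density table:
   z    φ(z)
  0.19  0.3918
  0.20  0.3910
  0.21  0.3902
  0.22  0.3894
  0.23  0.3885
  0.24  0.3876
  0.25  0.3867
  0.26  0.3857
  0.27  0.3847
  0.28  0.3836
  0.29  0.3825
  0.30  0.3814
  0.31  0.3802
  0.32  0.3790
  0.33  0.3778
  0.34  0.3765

σ√T = 0.2·√0.25 = 0.1000
d₁ = [ln(171/169) + (0.08 − 0.044 + 0.2²/2)·0.25] / 0.1000 = [0.0118 + 0.0140] / 0.1000 = 0.2576 which rounds to 0.26
√T = √0.25 = 0.5000
φ(d₁) = φ(0.26) = 0.3857
exp(−qT) = exp(−0.044·0.25) = 0.9891
vega = S·exp(−qT)·φ(d₁)·√T = 171·0.9891·0.3857·0.5000 = 32.6179

32.62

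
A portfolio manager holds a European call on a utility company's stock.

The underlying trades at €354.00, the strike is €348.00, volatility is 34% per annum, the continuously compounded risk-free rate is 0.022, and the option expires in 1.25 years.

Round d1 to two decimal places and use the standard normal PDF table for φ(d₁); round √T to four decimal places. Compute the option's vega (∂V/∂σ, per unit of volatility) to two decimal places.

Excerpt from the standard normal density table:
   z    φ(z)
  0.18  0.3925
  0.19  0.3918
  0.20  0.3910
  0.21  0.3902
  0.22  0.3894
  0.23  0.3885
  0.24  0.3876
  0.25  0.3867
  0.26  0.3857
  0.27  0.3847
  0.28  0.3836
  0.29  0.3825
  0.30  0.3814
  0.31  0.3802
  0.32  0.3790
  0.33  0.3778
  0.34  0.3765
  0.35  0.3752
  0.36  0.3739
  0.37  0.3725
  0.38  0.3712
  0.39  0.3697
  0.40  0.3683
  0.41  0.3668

150.47

σ√T = 0.34 × 1.1180 = 0.3801
d₁ = [ln(354/348) + (0.022 + ½·0.34²)·1.25] / (σ√T) = (0.0171 + 0.0998) / 0.3801 = 0.3074 which rounds to 0.31
√T = √1.25 = 1.1180
φ(d₁) = φ(0.31) = 0.3802
vega = S·φ(d₁)·√T = 354·0.3802·1.1180 = 150.4725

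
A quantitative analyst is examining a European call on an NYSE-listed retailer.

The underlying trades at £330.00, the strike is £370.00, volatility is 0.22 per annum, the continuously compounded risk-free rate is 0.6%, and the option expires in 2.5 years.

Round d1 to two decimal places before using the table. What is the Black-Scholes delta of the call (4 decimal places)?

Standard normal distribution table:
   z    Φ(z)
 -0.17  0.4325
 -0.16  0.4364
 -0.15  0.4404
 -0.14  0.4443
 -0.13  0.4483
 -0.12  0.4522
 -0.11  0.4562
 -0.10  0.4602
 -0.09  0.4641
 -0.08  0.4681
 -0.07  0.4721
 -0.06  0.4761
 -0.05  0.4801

0.4562

σ√T = 0.22 × 1.5811 = 0.3479
d₁ = [ln(330/370) + (0.006 + ½·0.22²)·2.5] / (σ√T) = (-0.1144 + 0.0755) / 0.3479 = -0.1119 which rounds to -0.11
N(d₁) = N(-0.11) = 0.4562
Δ_call = N(d₁) = 0.4562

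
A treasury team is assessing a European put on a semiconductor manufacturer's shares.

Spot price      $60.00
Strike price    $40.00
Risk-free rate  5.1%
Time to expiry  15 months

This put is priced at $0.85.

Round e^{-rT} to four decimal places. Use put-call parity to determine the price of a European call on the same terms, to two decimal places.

$23.32

e^(−rT) = e^(−0.051·1.25) = 0.9382
Put-call parity: C − P = S − K·e^(−rT) = 60 − 40·0.9382 = 60 − 37.5280 = 22.4720
C = P + (C − P) = 0.85 + (22.4720) = 23.3220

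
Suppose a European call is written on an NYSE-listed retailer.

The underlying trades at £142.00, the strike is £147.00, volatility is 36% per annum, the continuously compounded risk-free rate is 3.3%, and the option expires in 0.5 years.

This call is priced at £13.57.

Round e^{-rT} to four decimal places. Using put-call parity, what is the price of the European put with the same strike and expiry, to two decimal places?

£16.16

exp(−rT) = exp(−0.033·0.5) = 0.9836
Put-call parity: C − P = S − K·e^(−rT) = 142 − 147·0.9836 = 142 − 144.5892 = -2.5892
P = C − (C − P) = 13.57 − (-2.5892) = 16.1592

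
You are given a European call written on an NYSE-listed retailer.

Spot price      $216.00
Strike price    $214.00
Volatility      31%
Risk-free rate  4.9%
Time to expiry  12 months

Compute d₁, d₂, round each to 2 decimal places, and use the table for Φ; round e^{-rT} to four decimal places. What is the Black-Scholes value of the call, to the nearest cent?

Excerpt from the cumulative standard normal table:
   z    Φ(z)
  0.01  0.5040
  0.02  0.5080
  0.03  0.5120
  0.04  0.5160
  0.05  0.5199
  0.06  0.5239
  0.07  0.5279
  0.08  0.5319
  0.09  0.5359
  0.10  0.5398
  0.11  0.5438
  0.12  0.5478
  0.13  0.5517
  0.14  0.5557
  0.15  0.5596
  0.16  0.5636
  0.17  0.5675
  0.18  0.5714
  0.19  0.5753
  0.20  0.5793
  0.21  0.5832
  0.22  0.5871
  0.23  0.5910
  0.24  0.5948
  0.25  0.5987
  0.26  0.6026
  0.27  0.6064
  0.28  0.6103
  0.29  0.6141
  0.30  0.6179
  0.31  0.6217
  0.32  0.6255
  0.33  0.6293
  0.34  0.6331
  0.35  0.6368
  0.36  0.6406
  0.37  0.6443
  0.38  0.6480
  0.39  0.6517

T = 1;  σ√T = 0.3100
d₁ = [ln(216/214) + (0.049 + 0.31²/2)·1] / 0.3100 = [0.0093 + 0.0970] / 0.3100 = 0.3431 which rounds to 0.34
d₂ = d₁ − σ√T = 0.3431 − 0.3100 = 0.0331 which rounds to 0.03
exp(−rT) = exp(−0.049·1) = 0.9522
C = 216·N(0.34) − 214·0.9522·N(0.03) = 216·0.6331 − 214·0.9522·0.5120 = 136.7496 − 104.3306 = 32.4190

$32.42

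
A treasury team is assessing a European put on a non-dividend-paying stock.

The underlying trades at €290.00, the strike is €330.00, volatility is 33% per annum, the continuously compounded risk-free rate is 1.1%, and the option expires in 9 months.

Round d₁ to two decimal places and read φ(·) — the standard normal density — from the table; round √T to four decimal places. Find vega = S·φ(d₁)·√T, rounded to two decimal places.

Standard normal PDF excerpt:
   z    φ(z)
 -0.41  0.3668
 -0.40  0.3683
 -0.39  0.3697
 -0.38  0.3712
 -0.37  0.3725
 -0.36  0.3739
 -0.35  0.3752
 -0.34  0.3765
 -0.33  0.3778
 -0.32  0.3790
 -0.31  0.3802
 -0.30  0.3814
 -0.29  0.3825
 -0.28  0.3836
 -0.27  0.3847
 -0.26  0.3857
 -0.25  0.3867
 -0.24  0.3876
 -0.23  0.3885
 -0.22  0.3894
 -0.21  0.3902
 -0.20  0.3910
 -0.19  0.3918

σ√T = 0.33·√0.75 = 0.2858
ln(S/K) + (r + σ²/2)T = ln(290/330) + (0.011 + 0.33²/2)·0.75 = -0.1292 + 0.0491 = -0.0801
d₁ = -0.0801 / 0.2858 = -0.2804 ≈ -0.28
√T = √0.75 = 0.8660
φ(d₁) = φ(-0.28) = 0.3836
vega = S·φ(d₁)·√T = 290·0.3836·0.8660 = 96.3373

96.34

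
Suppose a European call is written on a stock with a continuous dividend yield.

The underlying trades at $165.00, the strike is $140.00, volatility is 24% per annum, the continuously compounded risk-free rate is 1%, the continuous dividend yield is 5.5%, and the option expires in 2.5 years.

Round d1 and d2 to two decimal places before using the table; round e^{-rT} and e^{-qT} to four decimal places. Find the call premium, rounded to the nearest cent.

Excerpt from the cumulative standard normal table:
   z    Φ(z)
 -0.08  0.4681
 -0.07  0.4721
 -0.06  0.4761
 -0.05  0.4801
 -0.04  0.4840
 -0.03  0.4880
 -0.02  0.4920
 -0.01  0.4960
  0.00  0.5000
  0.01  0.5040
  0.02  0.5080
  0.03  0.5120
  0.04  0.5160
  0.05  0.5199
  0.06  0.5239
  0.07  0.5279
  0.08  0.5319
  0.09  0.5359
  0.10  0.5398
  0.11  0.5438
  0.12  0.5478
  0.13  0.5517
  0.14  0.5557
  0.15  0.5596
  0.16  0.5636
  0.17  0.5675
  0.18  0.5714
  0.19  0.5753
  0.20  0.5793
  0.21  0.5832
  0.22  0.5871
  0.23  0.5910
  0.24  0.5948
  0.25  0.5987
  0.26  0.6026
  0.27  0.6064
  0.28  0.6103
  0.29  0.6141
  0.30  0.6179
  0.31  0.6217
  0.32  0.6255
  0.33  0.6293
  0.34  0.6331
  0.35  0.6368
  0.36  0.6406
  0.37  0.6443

T = 2.5;  σ√T = 0.3795
d₁ = [ln(165/140) + (0.01 − 0.055 + ½·0.24²)·2.5] / (σ√T) = (0.1643 − 0.0405) / 0.3795 = 0.3262 ⇒ 0.33
d₂ = 0.3262 − 0.3795 = -0.0532 ⇒ -0.05
exp(−qT) = exp(−0.055·2.5) = 0.8715;  exp(−rT) = exp(−0.01·2.5) = 0.9753
N(d₁) = N(0.33) = 0.6293;  N(d₂) = N(-0.05) = 0.4801
C = 165·0.8715·0.6293 − 140·0.9753·0.4801 = 90.4918 − 65.5538 = 24.9380

$24.94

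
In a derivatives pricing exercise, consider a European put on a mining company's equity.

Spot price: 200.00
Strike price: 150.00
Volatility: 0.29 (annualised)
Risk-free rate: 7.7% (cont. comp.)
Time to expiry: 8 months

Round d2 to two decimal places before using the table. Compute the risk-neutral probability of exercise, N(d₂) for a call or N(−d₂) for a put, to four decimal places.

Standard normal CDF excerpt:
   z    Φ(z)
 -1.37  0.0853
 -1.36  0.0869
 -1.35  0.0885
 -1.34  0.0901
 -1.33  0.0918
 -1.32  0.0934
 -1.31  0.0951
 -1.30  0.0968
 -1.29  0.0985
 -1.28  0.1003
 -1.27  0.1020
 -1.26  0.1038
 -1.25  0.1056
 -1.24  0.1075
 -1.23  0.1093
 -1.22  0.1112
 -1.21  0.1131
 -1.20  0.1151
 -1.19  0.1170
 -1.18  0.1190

σ√T = 0.29 × 0.8165 = 0.2368
d₁ = [ln(200/150) + (0.077 + 0.29²/2)·0.6667] / 0.2368 = [0.2877 + 0.0794] / 0.2368 = 1.5501 which rounds to 1.55
d₂ = d₁ − σ√T = 1.5501 − 0.2368 = 1.3134 which rounds to 1.31
Pr(exercise) under Q = N(−d₂) = N(-1.31) = 0.0951

0.0951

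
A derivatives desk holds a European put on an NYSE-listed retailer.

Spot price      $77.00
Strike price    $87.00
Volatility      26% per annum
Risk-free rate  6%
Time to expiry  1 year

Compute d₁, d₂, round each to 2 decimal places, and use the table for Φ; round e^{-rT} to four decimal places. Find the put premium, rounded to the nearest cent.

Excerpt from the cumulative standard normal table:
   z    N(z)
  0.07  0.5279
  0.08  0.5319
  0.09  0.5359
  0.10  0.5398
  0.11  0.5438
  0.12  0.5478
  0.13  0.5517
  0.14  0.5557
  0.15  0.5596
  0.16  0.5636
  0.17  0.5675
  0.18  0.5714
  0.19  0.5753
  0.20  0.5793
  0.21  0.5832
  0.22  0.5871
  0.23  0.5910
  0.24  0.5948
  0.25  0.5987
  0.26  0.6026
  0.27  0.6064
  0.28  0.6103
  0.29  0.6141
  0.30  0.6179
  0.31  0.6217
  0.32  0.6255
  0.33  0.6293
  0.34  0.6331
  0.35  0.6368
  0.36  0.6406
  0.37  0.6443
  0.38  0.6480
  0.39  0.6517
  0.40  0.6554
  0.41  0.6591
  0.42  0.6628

T = 1;  σ√T = 0.2600
d₁ = [ln(77/87) + (0.06 + 0.26²/2)·1] / 0.2600 = [-0.1221 + 0.0938] / 0.2600 = -0.1089 ≈ -0.11
d₂ = d₁ − σ√T = -0.1089 − 0.2600 = -0.3689 ≈ -0.37
e^(−rT) = e^(−0.06·1) = 0.9418
P = 87·0.9418·N(0.37) − 77·N(0.11) = 87·0.9418·0.6443 − 77·0.5438 = 52.7918 − 41.8726 = 10.9192

$10.92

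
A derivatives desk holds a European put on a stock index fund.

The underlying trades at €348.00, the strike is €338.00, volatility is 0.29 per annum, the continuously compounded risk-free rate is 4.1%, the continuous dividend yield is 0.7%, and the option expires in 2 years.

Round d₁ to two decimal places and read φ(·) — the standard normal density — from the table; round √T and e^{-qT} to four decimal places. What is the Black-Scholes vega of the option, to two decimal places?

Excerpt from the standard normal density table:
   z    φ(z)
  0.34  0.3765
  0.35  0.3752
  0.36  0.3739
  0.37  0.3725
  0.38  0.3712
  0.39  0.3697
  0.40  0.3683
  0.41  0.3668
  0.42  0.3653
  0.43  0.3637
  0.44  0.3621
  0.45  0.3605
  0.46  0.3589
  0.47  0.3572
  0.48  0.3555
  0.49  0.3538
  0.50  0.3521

σ√T = 0.29 × 1.4142 = 0.4101
d₁ = [ln(348/338) + (0.041 − 0.007 + ½·0.29²)·2] / (σ√T) = (0.0292 + 0.1521) / 0.4101 = 0.4420 → 0.44
√T = √2 = 1.4142
φ(d₁) = φ(0.44) = 0.3621
exp(−qT) = exp(−0.007·2) = 0.9861
vega = S·exp(−qT)·φ(d₁)·√T = 348·0.9861·0.3621·1.4142 = 175.7274

175.73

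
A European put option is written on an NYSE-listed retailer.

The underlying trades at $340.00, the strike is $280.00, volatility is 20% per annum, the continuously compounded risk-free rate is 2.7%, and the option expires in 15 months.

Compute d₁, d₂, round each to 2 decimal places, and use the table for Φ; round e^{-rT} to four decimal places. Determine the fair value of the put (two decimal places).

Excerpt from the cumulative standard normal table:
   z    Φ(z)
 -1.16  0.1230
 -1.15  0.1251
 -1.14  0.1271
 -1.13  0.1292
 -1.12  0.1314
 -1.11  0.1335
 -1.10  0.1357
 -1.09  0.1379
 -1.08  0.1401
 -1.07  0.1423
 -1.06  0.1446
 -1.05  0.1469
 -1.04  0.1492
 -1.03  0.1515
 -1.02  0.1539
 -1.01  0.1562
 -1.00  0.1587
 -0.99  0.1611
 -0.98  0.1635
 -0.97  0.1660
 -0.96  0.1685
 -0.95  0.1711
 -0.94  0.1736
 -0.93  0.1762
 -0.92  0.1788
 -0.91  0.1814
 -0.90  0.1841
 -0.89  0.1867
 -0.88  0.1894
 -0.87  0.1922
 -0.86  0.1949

T = 1.25;  σ√T = 0.2236
ln(S/K) + (r + σ²/2)T = ln(340/280) + (0.027 + 0.2²/2)·1.25 = 0.1942 + 0.0587 = 0.2529
d₁ = 0.2529 / 0.2236 = 1.1310 which rounds to 1.13
d₂ = d₁ − σ√T = 1.1310 − 0.2236 = 0.9074 which rounds to 0.91
exp(−rT) = exp(−0.027·1.25) = 0.9668
N(−d₂) = N(-0.91) = 0.1814;  N(−d₁) = N(-1.13) = 0.1292
P = 280·0.9668·0.1814 − 340·0.1292 = 49.1057 − 43.9280 = 5.1777

$5.18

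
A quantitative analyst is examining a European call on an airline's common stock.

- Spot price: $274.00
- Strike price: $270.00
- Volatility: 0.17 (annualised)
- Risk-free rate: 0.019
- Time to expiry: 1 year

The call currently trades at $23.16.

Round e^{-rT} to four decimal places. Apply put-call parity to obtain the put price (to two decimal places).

e^(−rT) = e^(−0.019·1) = 0.9812
Put-call parity: C − P = S − K·e^(−rT) = 274 − 270·0.9812 = 274 − 264.9240 = 9.0760
P = C − (C − P) = 23.16 − (9.0760) = 14.0840

$14.08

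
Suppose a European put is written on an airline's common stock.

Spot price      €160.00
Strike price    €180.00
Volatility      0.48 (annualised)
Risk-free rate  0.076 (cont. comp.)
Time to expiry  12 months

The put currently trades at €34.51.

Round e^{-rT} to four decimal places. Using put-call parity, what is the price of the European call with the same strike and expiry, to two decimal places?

€27.69

exp(−rT) = exp(−0.076·1) = 0.9268
Put-call parity: C − P = S − K·e^(−rT) = 160 − 180·0.9268 = 160 − 166.8240 = -6.8240
C = P + (C − P) = 34.51 + (-6.8240) = 27.6860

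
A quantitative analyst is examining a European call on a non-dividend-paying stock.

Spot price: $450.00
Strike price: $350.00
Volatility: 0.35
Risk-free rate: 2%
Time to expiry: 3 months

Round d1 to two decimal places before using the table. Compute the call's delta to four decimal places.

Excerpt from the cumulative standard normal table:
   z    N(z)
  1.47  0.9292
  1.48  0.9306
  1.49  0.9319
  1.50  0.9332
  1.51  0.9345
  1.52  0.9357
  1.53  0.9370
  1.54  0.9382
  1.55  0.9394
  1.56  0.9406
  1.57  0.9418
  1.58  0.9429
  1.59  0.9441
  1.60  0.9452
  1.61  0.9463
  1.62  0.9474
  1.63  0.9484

0.9394

σ√T = 0.35·√0.25 = 0.1750
d₁ = [ln(450/350) + (0.02 + 0.35²/2)·0.25] / 0.1750 = [0.2513 + 0.0203] / 0.1750 = 1.5522 which rounds to 1.55
N(d₁) = N(1.55) = 0.9394
Δ_call = N(d₁) = 0.9394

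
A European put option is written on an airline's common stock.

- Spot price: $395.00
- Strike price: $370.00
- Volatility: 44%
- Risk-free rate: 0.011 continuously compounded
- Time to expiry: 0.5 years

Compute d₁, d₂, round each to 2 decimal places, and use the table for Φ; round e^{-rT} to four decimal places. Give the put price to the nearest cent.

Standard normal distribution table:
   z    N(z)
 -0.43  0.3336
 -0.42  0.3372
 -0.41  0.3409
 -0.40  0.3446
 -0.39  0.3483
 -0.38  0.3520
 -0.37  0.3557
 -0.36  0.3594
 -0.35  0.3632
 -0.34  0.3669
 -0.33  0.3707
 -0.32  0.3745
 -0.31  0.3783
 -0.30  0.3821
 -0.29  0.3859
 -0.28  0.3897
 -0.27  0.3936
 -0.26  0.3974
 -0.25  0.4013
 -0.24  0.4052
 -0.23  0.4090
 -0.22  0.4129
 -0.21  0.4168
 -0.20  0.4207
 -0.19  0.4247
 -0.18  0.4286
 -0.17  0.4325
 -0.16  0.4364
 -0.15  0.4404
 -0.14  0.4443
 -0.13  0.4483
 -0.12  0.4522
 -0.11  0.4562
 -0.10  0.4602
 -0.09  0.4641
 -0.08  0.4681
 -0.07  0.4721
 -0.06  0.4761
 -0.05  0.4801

T = 0.5;  σ√T = 0.3111
d₁ = [ln(395/370) + (0.011 + ½·0.44²)·0.5] / (σ√T) = (0.0654 + 0.0539) / 0.3111 = 0.3834 → 0.38
d₂ = 0.3834 − 0.3111 = 0.0723 → 0.07
e^(−rT) = e^(−0.011·0.5) = 0.9945
P = 370·0.9945·N(-0.07) − 395·N(-0.38) = 370·0.9945·0.4721 − 395·0.3520 = 173.7163 − 139.0400 = 34.6763

$34.68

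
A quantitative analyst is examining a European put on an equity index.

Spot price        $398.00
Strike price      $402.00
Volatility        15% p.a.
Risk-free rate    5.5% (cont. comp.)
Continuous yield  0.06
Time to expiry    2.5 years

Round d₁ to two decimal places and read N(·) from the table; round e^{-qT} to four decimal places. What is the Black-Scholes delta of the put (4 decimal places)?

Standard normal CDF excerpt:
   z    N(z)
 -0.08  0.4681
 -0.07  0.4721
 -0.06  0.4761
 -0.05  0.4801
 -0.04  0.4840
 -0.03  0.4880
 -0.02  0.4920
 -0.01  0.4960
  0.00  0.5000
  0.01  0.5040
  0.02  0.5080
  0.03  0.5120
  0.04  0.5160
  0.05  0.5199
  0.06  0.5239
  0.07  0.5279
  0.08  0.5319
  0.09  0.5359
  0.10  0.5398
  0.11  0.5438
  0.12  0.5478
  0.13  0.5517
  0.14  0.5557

σ√T = 0.15 × 1.5811 = 0.2372
d₁ = [ln(398/402) + (0.055 − 0.06 + 0.15²/2)·2.5] / 0.2372 = [-0.0100 + 0.0156] / 0.2372 = 0.0237 ≈ 0.02
N(d₁) = N(0.02) = 0.5080
Δ_put = e^(−qT)·(N(d₁) − 1) = 0.8607·(0.5080 − 1) = -0.4235

-0.4235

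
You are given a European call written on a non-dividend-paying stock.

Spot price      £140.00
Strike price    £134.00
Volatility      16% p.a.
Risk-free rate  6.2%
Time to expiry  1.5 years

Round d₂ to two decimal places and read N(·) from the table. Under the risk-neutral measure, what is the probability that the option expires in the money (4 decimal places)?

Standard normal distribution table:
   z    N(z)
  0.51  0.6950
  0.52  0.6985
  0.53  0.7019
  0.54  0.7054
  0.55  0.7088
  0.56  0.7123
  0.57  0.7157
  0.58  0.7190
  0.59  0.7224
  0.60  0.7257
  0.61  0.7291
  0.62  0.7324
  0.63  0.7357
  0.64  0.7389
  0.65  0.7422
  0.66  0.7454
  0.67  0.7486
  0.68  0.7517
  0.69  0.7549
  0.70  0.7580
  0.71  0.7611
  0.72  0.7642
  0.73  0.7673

0.7257

σ√T = 0.16·√1.5 = 0.1960
d₁ = [ln(140/134) + (0.062 + 0.16²/2)·1.5] / 0.1960 = [0.0438 + 0.1122] / 0.1960 = 0.7961 which rounds to 0.80
d₂ = d₁ − σ√T = 0.7961 − 0.1960 = 0.6001 which rounds to 0.60
Risk-neutral Pr[S_T > K] = N(d₂) = N(0.60) = 0.7257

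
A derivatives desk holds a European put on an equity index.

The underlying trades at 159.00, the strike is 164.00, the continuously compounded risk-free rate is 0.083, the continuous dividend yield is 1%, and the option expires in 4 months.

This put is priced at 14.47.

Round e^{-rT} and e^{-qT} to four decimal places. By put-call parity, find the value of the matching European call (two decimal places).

13.42

exp(−qT) = exp(−0.01·0.3333) = 0.9967;  exp(−rT) = exp(−0.083·0.3333) = 0.9727
Put-call parity: C − P = S·e^(−qT) − K·e^(−rT) = 159·0.9967 − 164·0.9727 = 158.4753 − 159.5228 = -1.0475
C = P + (C − P) = 14.47 + (-1.0475) = 13.4225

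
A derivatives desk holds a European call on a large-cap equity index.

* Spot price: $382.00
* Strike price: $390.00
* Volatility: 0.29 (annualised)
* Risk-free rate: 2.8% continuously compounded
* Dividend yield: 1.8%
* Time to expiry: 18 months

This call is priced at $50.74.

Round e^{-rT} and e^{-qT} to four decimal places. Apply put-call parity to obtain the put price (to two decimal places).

$52.87

exp(−qT) = exp(−0.018·1.5) = 0.9734;  exp(−rT) = exp(−0.028·1.5) = 0.9589
Put-call parity: C − P = S·e^(−qT) − K·e^(−rT) = 382·0.9734 − 390·0.9589 = 371.8388 − 373.9710 = -2.1322
P = C − (C − P) = 50.74 − (-2.1322) = 52.8722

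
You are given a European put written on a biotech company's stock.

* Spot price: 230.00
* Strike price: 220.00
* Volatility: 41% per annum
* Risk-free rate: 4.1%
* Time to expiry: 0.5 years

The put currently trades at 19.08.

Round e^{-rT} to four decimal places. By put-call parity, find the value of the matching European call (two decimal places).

33.55

e^(−rT) = e^(−0.041·0.5) = 0.9797
Put-call parity: C − P = S − K·e^(−rT) = 230 − 220·0.9797 = 230 − 215.5340 = 14.4660
C = P + (C − P) = 19.08 + (14.4660) = 33.5460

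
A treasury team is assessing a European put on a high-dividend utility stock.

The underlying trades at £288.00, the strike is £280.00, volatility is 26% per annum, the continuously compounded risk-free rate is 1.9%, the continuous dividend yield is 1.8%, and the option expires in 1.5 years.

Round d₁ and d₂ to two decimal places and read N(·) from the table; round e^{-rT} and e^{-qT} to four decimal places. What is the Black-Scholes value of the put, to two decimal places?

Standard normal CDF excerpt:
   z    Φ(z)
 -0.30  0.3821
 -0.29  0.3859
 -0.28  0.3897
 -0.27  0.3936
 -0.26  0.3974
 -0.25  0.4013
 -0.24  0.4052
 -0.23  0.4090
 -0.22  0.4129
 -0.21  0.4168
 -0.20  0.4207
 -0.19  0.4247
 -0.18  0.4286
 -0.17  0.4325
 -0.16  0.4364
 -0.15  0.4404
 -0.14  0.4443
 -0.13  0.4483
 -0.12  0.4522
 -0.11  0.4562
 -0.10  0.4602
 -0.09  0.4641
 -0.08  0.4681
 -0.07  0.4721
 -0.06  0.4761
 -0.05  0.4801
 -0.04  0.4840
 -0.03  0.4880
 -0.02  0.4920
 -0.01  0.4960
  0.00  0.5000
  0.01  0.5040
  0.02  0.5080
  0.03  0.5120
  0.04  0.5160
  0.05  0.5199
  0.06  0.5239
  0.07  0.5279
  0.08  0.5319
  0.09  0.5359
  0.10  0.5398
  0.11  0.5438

£31.16

σ√T = 0.26 × 1.2247 = 0.3184
d₁ = [ln(288/280) + (0.019 − 0.018 + 0.26²/2)·1.5] / 0.3184 = [0.0282 + 0.0522] / 0.3184 = 0.2524 ⇒ 0.25
d₂ = d₁ − σ√T = 0.2524 − 0.3184 = -0.0660 ⇒ -0.07
exp(−qT) = exp(−0.018·1.5) = 0.9734;  exp(−rT) = exp(−0.019·1.5) = 0.9719
P = 280·0.9719·N(0.07) − 288·0.9734·N(-0.25) = 280·0.9719·0.5279 − 288·0.9734·0.4013 = 143.6585 − 112.5001 = 31.1584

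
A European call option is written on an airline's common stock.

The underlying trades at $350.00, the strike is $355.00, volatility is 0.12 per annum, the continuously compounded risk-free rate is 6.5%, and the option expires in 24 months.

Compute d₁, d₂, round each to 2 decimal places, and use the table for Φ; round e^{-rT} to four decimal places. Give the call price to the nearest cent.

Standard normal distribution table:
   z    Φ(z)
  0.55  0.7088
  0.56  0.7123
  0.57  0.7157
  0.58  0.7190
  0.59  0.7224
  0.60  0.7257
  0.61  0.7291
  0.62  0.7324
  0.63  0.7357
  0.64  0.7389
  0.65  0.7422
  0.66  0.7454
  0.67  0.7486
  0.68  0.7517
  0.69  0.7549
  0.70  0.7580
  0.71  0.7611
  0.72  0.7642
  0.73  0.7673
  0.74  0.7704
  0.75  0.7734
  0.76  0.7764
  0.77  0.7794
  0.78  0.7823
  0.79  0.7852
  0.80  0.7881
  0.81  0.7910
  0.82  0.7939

σ√T = 0.12·√2 = 0.1697
ln(S/K) + (r + σ²/2)T = ln(350/355) + (0.065 + 0.12²/2)·2 = -0.0142 + 0.1444 = 0.1302
d₁ = 0.1302 / 0.1697 = 0.7673 ⇒ 0.77
d₂ = d₁ − σ√T = 0.7673 − 0.1697 = 0.5976 ⇒ 0.60
exp(−rT) = exp(−0.065·2) = 0.8781
N(d₁) = N(0.77) = 0.7794;  N(d₂) = N(0.60) = 0.7257
C = 350·0.7794 − 355·0.8781·0.7257 = 272.7900 − 226.2192 = 46.5708

$46.57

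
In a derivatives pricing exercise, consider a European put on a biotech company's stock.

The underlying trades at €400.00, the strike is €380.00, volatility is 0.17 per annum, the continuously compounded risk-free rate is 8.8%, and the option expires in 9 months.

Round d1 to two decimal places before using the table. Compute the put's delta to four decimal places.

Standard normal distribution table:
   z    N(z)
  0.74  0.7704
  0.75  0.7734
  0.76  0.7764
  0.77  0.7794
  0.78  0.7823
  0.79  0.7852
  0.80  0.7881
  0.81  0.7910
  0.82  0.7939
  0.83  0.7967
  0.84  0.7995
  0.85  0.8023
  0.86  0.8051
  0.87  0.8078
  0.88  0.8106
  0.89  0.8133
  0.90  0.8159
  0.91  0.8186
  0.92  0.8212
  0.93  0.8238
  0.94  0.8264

-0.1922

T = 0.75;  σ√T = 0.1472
d₁ = [ln(400/380) + (0.088 + ½·0.17²)·0.75] / (σ√T) = (0.0513 + 0.0768) / 0.1472 = 0.8703 which rounds to 0.87
N(d₁) = N(0.87) = 0.8078
Δ_put = N(d₁) − 1 = 0.8078 − 1 = -0.1922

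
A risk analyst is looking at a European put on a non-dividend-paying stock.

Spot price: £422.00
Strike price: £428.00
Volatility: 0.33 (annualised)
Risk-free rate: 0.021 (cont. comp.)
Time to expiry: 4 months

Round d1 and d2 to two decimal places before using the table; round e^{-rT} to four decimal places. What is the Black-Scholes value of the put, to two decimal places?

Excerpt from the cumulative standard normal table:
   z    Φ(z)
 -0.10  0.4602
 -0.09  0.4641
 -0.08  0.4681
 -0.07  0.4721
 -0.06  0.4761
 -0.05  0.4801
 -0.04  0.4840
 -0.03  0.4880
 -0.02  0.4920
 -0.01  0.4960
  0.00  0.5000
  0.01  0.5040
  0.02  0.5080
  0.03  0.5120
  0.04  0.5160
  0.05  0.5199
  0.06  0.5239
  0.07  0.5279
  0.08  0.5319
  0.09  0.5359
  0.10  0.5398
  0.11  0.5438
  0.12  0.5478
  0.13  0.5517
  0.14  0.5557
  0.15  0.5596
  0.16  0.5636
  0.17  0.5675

£33.56

σ√T = 0.33·√0.3333 = 0.1905
ln(S/K) + (r + σ²/2)T = ln(422/428) + (0.021 + 0.33²/2)·0.3333 = -0.0141 + 0.0251 = 0.0110
d₁ = 0.0110 / 0.1905 = 0.0579 which rounds to 0.06
d₂ = d₁ − σ√T = 0.0579 − 0.1905 = -0.1326 which rounds to -0.13
e^(−rT) = e^(−0.021·0.3333) = 0.9930
N(−d₂) = N(0.13) = 0.5517;  N(−d₁) = N(-0.06) = 0.4761
P = 428·0.9930·0.5517 − 422·0.4761 = 234.4747 − 200.9142 = 33.5605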